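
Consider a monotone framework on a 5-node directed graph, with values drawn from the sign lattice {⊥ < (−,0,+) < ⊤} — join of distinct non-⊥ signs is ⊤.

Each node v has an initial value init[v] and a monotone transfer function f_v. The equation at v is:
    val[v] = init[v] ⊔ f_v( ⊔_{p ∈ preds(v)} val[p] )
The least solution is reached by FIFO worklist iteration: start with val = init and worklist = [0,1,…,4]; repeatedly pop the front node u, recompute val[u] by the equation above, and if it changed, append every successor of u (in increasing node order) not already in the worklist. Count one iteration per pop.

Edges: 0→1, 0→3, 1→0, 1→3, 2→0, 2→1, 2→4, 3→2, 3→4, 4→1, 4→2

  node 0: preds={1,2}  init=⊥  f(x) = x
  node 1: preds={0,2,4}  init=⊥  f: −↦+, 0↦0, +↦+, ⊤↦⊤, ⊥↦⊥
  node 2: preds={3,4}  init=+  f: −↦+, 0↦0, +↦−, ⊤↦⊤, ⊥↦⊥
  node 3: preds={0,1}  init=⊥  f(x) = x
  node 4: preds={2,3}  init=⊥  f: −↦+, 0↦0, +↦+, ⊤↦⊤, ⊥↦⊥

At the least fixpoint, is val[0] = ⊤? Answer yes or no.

Worklist (14 pops):
  #1 pop 0: in=+ → + (was ⊥); enqueue []
  #2 pop 1: in=+ → + (was ⊥); enqueue [0]
  #3 pop 2: in=⊥ → + (no change)
  #4 pop 3: in=+ → + (was ⊥); enqueue [2]
  #5 pop 4: in=+ → + (was ⊥); enqueue [1]
  #6 pop 0: in=+ → + (no change)
  #7 pop 2: in=+ → ⊤ (was +); enqueue [0,4]
  #8 pop 1: in=⊤ → ⊤ (was +); enqueue [3]
  #9 pop 0: in=⊤ → ⊤ (was +); enqueue [1]
  #10 pop 4: in=⊤ → ⊤ (was +); enqueue [2]
  #11 pop 3: in=⊤ → ⊤ (was +); enqueue [4]
  #12 pop 1: in=⊤ → ⊤ (no change)
  #13 pop 2: in=⊤ → ⊤ (no change)
  #14 pop 4: in=⊤ → ⊤ (no change)

Fixpoint:
  val[0] = ⊤
  val[1] = ⊤
  val[2] = ⊤
  val[3] = ⊤
  val[4] = ⊤

yes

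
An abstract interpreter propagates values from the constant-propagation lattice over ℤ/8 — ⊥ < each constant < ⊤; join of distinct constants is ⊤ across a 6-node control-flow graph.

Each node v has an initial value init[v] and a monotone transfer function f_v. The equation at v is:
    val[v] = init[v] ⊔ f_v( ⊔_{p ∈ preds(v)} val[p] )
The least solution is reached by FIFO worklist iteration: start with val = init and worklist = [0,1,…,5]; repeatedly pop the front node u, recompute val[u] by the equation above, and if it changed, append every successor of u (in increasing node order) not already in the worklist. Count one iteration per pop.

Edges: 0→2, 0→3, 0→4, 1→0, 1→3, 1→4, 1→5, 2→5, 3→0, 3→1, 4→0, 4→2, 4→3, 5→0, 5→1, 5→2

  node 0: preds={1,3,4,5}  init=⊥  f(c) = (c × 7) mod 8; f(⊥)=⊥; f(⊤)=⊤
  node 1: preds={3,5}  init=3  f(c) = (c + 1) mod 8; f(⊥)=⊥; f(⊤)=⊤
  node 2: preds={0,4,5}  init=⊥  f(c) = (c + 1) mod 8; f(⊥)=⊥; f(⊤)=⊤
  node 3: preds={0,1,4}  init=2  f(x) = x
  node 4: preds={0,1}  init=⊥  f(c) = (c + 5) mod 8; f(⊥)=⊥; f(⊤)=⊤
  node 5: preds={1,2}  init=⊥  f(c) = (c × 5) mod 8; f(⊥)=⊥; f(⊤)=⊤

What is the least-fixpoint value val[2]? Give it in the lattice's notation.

⊤

Iteration log — 13 steps:
  step 1. node 0  ⊔preds=⊤  new=⊤  old=⊥  +wl: 
  step 2. node 1  ⊔preds=2  new=3  stable
  step 3. node 2  ⊔preds=⊤  new=⊤  old=⊥  +wl: 
  step 4. node 3  ⊔preds=⊤  new=⊤  old=2  +wl: 0,1
  step 5. node 4  ⊔preds=⊤  new=⊤  old=⊥  +wl: 2,3
  step 6. node 5  ⊔preds=⊤  new=⊤  old=⊥  +wl: 
  step 7. node 0  ⊔preds=⊤  new=⊤  stable
  step 8. node 1  ⊔preds=⊤  new=⊤  old=3  +wl: 0,4,5
  step 9. node 2  ⊔preds=⊤  new=⊤  stable
  step 10. node 3  ⊔preds=⊤  new=⊤  stable
  step 11. node 0  ⊔preds=⊤  new=⊤  stable
  step 12. node 4  ⊔preds=⊤  new=⊤  stable
  step 13. node 5  ⊔preds=⊤  new=⊤  stable

Least fixpoint reached:
  node 0: ⊤
  node 1: ⊤
  node 2: ⊤
  node 3: ⊤
  node 4: ⊤
  node 5: ⊤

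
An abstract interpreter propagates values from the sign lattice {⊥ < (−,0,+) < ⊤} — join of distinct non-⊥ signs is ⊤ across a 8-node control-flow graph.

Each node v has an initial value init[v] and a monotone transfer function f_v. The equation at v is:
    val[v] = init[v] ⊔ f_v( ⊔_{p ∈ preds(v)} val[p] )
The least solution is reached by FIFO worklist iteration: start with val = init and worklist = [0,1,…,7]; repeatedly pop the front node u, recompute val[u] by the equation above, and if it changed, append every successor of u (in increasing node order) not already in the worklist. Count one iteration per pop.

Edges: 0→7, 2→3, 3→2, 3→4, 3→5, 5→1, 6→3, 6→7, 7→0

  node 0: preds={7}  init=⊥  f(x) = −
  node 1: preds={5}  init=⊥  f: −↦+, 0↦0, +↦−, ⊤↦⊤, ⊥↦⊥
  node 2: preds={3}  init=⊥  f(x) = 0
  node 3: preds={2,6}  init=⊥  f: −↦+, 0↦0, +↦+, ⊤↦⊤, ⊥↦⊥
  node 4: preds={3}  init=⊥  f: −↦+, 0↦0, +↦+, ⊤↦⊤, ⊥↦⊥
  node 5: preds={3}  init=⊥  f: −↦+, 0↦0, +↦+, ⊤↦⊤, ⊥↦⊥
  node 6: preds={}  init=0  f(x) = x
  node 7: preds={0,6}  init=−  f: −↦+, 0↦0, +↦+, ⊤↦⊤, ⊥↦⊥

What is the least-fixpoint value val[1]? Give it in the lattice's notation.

0

Worklist (11 pops):
  #1 pop 0: in=− → − (was ⊥); enqueue []
  #2 pop 1: in=⊥ → ⊥ (no change)
  #3 pop 2: in=⊥ → 0 (was ⊥); enqueue []
  #4 pop 3: in=0 → 0 (was ⊥); enqueue [2]
  #5 pop 4: in=0 → 0 (was ⊥); enqueue []
  #6 pop 5: in=0 → 0 (was ⊥); enqueue [1]
  #7 pop 6: in=⊥ → 0 (no change)
  #8 pop 7: in=⊤ → ⊤ (was −); enqueue [0]
  #9 pop 2: in=0 → 0 (no change)
  #10 pop 1: in=0 → 0 (was ⊥); enqueue []
  #11 pop 0: in=⊤ → − (no change)

Fixpoint:
  val[0] = −
  val[1] = 0
  val[2] = 0
  val[3] = 0
  val[4] = 0
  val[5] = 0
  val[6] = 0
  val[7] = ⊤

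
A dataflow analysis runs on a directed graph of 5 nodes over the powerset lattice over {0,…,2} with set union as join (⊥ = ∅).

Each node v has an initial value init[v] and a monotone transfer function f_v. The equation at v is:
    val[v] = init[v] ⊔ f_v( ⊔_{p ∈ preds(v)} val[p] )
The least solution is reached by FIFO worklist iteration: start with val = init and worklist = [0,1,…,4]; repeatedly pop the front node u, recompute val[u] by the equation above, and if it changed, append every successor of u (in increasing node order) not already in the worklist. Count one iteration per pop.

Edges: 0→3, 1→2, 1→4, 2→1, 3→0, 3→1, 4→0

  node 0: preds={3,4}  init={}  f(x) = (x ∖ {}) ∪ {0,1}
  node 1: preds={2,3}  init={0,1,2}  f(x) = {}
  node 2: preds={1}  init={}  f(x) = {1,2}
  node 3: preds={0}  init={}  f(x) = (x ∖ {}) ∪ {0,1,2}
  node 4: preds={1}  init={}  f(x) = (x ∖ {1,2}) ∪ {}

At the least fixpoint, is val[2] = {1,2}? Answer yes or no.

yes

Worklist (8 pops):
  #1 pop 0: in={} → {0,1} (was {}); enqueue []
  #2 pop 1: in={} → {0,1,2} (no change)
  #3 pop 2: in={0,1,2} → {1,2} (was {}); enqueue [1]
  #4 pop 3: in={0,1} → {0,1,2} (was {}); enqueue [0]
  #5 pop 4: in={0,1,2} → {0} (was {}); enqueue []
  #6 pop 1: in={0,1,2} → {0,1,2} (no change)
  #7 pop 0: in={0,1,2} → {0,1,2} (was {0,1}); enqueue [3]
  #8 pop 3: in={0,1,2} → {0,1,2} (no change)

Fixpoint:
  val[0] = {0,1,2}
  val[1] = {0,1,2}
  val[2] = {1,2}
  val[3] = {0,1,2}
  val[4] = {0}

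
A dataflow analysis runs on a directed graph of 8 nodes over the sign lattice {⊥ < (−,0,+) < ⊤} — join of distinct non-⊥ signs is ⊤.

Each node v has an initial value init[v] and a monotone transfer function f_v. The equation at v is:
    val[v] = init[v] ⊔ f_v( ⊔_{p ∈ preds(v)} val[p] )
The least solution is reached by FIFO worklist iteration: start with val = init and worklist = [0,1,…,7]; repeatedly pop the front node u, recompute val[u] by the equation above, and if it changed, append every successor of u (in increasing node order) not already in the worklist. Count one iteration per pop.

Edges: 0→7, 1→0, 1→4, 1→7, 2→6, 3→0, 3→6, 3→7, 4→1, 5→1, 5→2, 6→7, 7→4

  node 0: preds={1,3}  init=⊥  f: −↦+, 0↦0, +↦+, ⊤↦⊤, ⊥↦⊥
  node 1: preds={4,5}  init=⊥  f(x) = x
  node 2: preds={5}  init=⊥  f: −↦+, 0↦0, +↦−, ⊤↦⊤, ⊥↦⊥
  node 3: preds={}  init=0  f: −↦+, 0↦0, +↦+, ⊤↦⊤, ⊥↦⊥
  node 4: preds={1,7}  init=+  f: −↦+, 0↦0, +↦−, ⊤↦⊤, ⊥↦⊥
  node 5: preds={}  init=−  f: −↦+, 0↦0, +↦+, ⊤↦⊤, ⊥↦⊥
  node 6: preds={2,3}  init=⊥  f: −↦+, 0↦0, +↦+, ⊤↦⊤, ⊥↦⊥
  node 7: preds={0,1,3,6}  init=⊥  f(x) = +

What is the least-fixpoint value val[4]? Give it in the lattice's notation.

⊤

Worklist (12 pops):
  #1 pop 0: in=0 → 0 (was ⊥); enqueue []
  #2 pop 1: in=⊤ → ⊤ (was ⊥); enqueue [0]
  #3 pop 2: in=− → + (was ⊥); enqueue []
  #4 pop 3: in=⊥ → 0 (no change)
  #5 pop 4: in=⊤ → ⊤ (was +); enqueue [1]
  #6 pop 5: in=⊥ → − (no change)
  #7 pop 6: in=⊤ → ⊤ (was ⊥); enqueue []
  #8 pop 7: in=⊤ → + (was ⊥); enqueue [4]
  #9 pop 0: in=⊤ → ⊤ (was 0); enqueue [7]
  #10 pop 1: in=⊤ → ⊤ (no change)
  #11 pop 4: in=⊤ → ⊤ (no change)
  #12 pop 7: in=⊤ → + (no change)

Fixpoint:
  val[0] = ⊤
  val[1] = ⊤
  val[2] = +
  val[3] = 0
  val[4] = ⊤
  val[5] = −
  val[6] = ⊤
  val[7] = +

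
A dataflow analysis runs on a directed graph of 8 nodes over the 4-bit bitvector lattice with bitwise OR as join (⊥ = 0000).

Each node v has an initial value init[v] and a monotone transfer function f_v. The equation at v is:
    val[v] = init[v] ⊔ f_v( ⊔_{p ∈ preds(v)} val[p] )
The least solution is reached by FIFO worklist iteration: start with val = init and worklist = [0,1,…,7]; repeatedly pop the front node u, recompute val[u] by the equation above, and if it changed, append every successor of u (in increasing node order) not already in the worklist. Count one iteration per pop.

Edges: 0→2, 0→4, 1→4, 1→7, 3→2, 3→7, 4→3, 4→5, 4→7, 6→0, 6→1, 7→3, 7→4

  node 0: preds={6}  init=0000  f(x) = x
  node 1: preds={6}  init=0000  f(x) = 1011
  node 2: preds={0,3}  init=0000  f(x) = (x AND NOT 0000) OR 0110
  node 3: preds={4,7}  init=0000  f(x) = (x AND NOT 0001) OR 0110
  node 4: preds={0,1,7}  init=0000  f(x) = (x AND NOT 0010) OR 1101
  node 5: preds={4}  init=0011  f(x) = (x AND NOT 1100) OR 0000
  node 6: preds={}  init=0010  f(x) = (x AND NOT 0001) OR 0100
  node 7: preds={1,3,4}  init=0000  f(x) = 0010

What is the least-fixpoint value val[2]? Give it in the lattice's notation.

1110

Worklist (15 pops):
  #1 pop 0: in=0010 → 0010 (was 0000); enqueue []
  #2 pop 1: in=0010 → 1011 (was 0000); enqueue []
  #3 pop 2: in=0010 → 0110 (was 0000); enqueue []
  #4 pop 3: in=0000 → 0110 (was 0000); enqueue [2]
  #5 pop 4: in=1011 → 1101 (was 0000); enqueue [3]
  #6 pop 5: in=1101 → 0011 (no change)
  #7 pop 6: in=0000 → 0110 (was 0010); enqueue [0,1]
  #8 pop 7: in=1111 → 0010 (was 0000); enqueue [4]
  #9 pop 2: in=0110 → 0110 (no change)
  #10 pop 3: in=1111 → 1110 (was 0110); enqueue [2,7]
  #11 pop 0: in=0110 → 0110 (was 0010); enqueue []
  #12 pop 1: in=0110 → 1011 (no change)
  #13 pop 4: in=1111 → 1101 (no change)
  #14 pop 2: in=1110 → 1110 (was 0110); enqueue []
  #15 pop 7: in=1111 → 0010 (no change)

Fixpoint:
  val[0] = 0110
  val[1] = 1011
  val[2] = 1110
  val[3] = 1110
  val[4] = 1101
  val[5] = 0011
  val[6] = 0110
  val[7] = 0010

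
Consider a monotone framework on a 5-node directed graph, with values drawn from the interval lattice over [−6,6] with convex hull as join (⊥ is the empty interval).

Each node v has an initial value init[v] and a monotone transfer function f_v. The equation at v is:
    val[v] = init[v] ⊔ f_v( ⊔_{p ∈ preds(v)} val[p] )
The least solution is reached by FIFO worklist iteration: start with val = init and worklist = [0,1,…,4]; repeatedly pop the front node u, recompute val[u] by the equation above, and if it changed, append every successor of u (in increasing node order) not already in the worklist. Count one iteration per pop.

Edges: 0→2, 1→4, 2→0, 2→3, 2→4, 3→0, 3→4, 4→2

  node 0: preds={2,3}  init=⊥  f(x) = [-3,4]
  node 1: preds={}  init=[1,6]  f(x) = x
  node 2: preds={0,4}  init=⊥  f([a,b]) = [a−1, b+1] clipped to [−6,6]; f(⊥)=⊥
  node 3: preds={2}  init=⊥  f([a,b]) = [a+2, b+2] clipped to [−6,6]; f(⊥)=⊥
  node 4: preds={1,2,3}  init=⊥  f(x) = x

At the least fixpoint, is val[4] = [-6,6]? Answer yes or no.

yes

Worklist (17 pops):
  #1 pop 0: in=⊥ → [-3,4] (was ⊥); enqueue []
  #2 pop 1: in=⊥ → [1,6] (no change)
  #3 pop 2: in=[-3,4] → [-4,5] (was ⊥); enqueue [0]
  #4 pop 3: in=[-4,5] → [-2,6] (was ⊥); enqueue []
  #5 pop 4: in=[-4,6] → [-4,6] (was ⊥); enqueue [2]
  #6 pop 0: in=[-4,6] → [-3,4] (no change)
  #7 pop 2: in=[-4,6] → [-5,6] (was [-4,5]); enqueue [0,3,4]
  #8 pop 0: in=[-5,6] → [-3,4] (no change)
  #9 pop 3: in=[-5,6] → [-3,6] (was [-2,6]); enqueue [0]
  #10 pop 4: in=[-5,6] → [-5,6] (was [-4,6]); enqueue [2]
  #11 pop 0: in=[-5,6] → [-3,4] (no change)
  #12 pop 2: in=[-5,6] → [-6,6] (was [-5,6]); enqueue [0,3,4]
  #13 pop 0: in=[-6,6] → [-3,4] (no change)
  #14 pop 3: in=[-6,6] → [-4,6] (was [-3,6]); enqueue [0]
  #15 pop 4: in=[-6,6] → [-6,6] (was [-5,6]); enqueue [2]
  #16 pop 0: in=[-6,6] → [-3,4] (no change)
  #17 pop 2: in=[-6,6] → [-6,6] (no change)

Fixpoint:
  val[0] = [-3,4]
  val[1] = [1,6]
  val[2] = [-6,6]
  val[3] = [-4,6]
  val[4] = [-6,6]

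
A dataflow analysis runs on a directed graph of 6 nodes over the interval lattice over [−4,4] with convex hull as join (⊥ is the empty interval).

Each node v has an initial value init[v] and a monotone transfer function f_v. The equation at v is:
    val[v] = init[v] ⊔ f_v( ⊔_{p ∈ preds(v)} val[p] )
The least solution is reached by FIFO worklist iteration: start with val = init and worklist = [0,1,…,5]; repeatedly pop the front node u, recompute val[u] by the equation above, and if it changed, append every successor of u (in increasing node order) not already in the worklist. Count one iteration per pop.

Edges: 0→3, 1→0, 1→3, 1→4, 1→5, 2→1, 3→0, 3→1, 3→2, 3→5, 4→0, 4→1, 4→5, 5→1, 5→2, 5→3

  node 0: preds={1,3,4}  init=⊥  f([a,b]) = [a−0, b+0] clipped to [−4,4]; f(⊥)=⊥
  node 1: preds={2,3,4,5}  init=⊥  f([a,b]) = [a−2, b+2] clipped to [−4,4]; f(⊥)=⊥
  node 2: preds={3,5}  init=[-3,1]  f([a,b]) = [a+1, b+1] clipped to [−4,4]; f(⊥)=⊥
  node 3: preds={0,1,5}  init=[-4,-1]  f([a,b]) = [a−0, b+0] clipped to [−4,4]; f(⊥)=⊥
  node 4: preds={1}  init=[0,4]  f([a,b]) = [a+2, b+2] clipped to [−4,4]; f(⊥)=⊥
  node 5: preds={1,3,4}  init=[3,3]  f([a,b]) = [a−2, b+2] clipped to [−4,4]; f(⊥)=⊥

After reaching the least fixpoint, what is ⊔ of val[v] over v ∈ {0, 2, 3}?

[-4,4]

Trace (10 dequeues):
  [1] u=0 | in [-4,4] | out [-4,4] | prev ⊥ | push {}
  [2] u=1 | in [-4,4] | out [-4,4] | prev ⊥ | push {0}
  [3] u=2 | in [-4,3] | out [-3,4] | prev [-3,1] | push {1}
  [4] u=3 | in [-4,4] | out [-4,4] | prev [-4,-1] | push {2}
  [5] u=4 | in [-4,4] | out [-2,4] | prev [0,4] | push {}
  [6] u=5 | in [-4,4] | out [-4,4] | prev [3,3] | push {3}
  [7] u=0 | in [-4,4] | out [-4,4] | ==
  [8] u=1 | in [-4,4] | out [-4,4] | ==
  [9] u=2 | in [-4,4] | out [-3,4] | ==
  [10] u=3 | in [-4,4] | out [-4,4] | ==

Converged values:
  [0] [-4,4]
  [1] [-4,4]
  [2] [-3,4]
  [3] [-4,4]
  [4] [-2,4]
  [5] [-4,4]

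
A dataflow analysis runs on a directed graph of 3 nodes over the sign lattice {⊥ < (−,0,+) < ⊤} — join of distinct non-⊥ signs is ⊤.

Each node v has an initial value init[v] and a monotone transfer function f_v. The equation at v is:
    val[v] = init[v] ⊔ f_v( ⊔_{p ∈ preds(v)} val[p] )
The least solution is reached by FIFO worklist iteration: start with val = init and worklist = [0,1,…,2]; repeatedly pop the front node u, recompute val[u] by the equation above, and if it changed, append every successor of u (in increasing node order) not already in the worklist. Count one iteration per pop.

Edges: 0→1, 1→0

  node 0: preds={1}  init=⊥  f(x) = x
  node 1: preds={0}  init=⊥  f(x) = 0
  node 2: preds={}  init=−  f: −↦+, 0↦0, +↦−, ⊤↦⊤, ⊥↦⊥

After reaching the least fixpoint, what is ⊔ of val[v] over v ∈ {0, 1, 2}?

⊤

Trace (5 dequeues):
  [1] u=0 | in ⊥ | out ⊥ | ==
  [2] u=1 | in ⊥ | out 0 | prev ⊥ | push {0}
  [3] u=2 | in ⊥ | out − | ==
  [4] u=0 | in 0 | out 0 | prev ⊥ | push {1}
  [5] u=1 | in 0 | out 0 | ==

Converged values:
  [0] 0
  [1] 0
  [2] −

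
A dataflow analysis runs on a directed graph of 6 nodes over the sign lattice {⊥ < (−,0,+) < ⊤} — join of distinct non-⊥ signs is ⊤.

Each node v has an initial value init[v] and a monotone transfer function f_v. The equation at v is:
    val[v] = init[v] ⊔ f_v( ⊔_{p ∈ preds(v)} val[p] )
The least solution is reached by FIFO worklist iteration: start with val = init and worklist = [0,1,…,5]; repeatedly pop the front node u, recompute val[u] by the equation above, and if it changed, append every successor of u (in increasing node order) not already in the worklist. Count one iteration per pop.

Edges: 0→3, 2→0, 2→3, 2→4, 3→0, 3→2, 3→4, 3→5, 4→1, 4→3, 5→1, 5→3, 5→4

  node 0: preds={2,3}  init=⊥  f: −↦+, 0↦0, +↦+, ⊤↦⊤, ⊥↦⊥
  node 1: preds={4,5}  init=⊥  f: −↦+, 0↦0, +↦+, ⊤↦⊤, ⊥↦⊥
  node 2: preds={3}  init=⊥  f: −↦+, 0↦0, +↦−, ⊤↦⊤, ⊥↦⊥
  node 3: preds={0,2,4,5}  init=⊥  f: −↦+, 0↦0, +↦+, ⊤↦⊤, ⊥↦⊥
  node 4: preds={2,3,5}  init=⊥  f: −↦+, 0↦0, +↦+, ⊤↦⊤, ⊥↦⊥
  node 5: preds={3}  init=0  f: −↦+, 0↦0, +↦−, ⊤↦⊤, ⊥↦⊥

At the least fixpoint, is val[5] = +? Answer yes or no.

no

Trace (12 dequeues):
  [1] u=0 | in ⊥ | out ⊥ | ==
  [2] u=1 | in 0 | out 0 | prev ⊥ | push {}
  [3] u=2 | in ⊥ | out ⊥ | ==
  [4] u=3 | in 0 | out 0 | prev ⊥ | push {0,2}
  [5] u=4 | in 0 | out 0 | prev ⊥ | push {1,3}
  [6] u=5 | in 0 | out 0 | ==
  [7] u=0 | in 0 | out 0 | prev ⊥ | push {}
  [8] u=2 | in 0 | out 0 | prev ⊥ | push {0,4}
  [9] u=1 | in 0 | out 0 | ==
  [10] u=3 | in 0 | out 0 | ==
  [11] u=0 | in 0 | out 0 | ==
  [12] u=4 | in 0 | out 0 | ==

Converged values:
  [0] 0
  [1] 0
  [2] 0
  [3] 0
  [4] 0
  [5] 0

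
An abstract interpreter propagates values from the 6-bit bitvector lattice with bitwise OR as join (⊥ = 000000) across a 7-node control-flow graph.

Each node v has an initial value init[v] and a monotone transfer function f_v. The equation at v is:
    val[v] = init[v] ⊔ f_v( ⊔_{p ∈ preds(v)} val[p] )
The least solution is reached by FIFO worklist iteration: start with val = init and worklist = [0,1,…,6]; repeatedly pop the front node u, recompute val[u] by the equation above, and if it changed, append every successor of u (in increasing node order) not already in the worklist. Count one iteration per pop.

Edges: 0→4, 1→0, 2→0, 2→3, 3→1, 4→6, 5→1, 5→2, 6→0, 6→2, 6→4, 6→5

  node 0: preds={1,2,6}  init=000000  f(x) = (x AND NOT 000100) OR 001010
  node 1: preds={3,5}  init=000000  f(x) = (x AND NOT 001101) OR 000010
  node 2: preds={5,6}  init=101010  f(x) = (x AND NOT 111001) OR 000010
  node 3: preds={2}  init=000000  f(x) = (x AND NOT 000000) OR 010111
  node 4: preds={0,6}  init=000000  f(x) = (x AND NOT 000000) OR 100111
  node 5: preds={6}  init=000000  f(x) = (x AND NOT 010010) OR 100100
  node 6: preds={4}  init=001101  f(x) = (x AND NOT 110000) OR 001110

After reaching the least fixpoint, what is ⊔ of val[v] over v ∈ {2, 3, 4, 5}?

111111

Trace (15 dequeues):
  [1] u=0 | in 101111 | out 101011 | prev 000000 | push {}
  [2] u=1 | in 000000 | out 000010 | prev 000000 | push {0}
  [3] u=2 | in 001101 | out 101110 | prev 101010 | push {}
  [4] u=3 | in 101110 | out 111111 | prev 000000 | push {1}
  [5] u=4 | in 101111 | out 101111 | prev 000000 | push {}
  [6] u=5 | in 001101 | out 101101 | prev 000000 | push {2}
  [7] u=6 | in 101111 | out 001111 | prev 001101 | push {4,5}
  [8] u=0 | in 101111 | out 101011 | ==
  [9] u=1 | in 111111 | out 110010 | prev 000010 | push {0}
  [10] u=2 | in 101111 | out 101110 | ==
  [11] u=4 | in 101111 | out 101111 | ==
  [12] u=5 | in 001111 | out 101101 | ==
  [13] u=0 | in 111111 | out 111011 | prev 101011 | push {4}
  [14] u=4 | in 111111 | out 111111 | prev 101111 | push {6}
  [15] u=6 | in 111111 | out 001111 | ==

Converged values:
  [0] 111011
  [1] 110010
  [2] 101110
  [3] 111111
  [4] 111111
  [5] 101101
  [6] 001111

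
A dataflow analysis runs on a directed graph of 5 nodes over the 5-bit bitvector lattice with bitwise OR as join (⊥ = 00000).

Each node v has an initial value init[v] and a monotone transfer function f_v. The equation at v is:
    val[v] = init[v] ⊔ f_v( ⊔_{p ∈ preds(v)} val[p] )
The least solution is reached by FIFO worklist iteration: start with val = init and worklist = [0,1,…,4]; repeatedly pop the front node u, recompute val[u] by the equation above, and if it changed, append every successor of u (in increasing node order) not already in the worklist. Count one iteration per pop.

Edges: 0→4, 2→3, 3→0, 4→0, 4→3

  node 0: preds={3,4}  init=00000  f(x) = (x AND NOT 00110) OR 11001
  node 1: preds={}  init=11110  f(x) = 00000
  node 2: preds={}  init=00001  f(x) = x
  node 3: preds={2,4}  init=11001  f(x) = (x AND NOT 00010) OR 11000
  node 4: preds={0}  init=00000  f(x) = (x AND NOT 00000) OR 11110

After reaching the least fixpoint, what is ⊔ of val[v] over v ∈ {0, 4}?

Worklist (8 pops):
  #1 pop 0: in=11001 → 11001 (was 00000); enqueue []
  #2 pop 1: in=00000 → 11110 (no change)
  #3 pop 2: in=00000 → 00001 (no change)
  #4 pop 3: in=00001 → 11001 (no change)
  #5 pop 4: in=11001 → 11111 (was 00000); enqueue [0,3]
  #6 pop 0: in=11111 → 11001 (no change)
  #7 pop 3: in=11111 → 11101 (was 11001); enqueue [0]
  #8 pop 0: in=11111 → 11001 (no change)

Fixpoint:
  val[0] = 11001
  val[1] = 11110
  val[2] = 00001
  val[3] = 11101
  val[4] = 11111

11111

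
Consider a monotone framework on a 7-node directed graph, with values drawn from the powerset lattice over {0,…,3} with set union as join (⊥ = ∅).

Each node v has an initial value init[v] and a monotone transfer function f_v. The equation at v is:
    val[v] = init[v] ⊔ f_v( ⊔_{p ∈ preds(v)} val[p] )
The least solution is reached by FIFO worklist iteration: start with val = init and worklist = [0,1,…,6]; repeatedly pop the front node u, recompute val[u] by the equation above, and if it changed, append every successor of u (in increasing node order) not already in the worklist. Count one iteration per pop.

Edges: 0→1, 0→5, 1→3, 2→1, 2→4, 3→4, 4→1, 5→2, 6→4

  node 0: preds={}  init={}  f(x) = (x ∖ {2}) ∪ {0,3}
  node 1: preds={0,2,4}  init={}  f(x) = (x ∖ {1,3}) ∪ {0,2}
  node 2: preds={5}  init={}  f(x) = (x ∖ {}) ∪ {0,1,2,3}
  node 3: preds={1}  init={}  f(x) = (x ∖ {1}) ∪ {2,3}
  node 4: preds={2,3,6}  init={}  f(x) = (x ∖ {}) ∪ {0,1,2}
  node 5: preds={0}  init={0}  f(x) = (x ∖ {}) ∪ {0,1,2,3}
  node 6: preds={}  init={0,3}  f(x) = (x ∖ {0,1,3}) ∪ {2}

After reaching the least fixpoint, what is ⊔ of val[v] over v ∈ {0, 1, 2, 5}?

{0,1,2,3}

Trace (10 dequeues):
  [1] u=0 | in {} | out {0,3} | prev {} | push {}
  [2] u=1 | in {0,3} | out {0,2} | prev {} | push {}
  [3] u=2 | in {0} | out {0,1,2,3} | prev {} | push {1}
  [4] u=3 | in {0,2} | out {0,2,3} | prev {} | push {}
  [5] u=4 | in {0,1,2,3} | out {0,1,2,3} | prev {} | push {}
  [6] u=5 | in {0,3} | out {0,1,2,3} | prev {0} | push {2}
  [7] u=6 | in {} | out {0,2,3} | prev {0,3} | push {4}
  [8] u=1 | in {0,1,2,3} | out {0,2} | ==
  [9] u=2 | in {0,1,2,3} | out {0,1,2,3} | ==
  [10] u=4 | in {0,1,2,3} | out {0,1,2,3} | ==

Converged values:
  [0] {0,3}
  [1] {0,2}
  [2] {0,1,2,3}
  [3] {0,2,3}
  [4] {0,1,2,3}
  [5] {0,1,2,3}
  [6] {0,2,3}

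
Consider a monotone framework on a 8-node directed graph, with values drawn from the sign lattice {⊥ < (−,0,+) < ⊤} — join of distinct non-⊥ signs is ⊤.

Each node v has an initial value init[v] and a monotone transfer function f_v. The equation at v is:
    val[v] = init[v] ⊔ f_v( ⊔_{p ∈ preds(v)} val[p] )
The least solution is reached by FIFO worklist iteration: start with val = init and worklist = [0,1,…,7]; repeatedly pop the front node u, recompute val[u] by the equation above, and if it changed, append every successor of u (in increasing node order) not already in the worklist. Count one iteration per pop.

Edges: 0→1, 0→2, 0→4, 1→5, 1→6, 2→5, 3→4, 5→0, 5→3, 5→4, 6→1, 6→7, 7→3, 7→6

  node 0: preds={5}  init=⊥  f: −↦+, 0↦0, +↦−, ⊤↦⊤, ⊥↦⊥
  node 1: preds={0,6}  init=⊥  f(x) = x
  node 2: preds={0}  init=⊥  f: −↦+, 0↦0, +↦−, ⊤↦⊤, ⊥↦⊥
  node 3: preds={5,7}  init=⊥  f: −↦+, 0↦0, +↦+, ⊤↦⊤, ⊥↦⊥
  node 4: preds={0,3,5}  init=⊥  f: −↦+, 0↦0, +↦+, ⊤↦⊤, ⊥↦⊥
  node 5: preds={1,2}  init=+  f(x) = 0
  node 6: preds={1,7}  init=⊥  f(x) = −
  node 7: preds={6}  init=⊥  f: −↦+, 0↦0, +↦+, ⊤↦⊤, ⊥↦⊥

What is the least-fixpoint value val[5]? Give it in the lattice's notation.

Worklist (15 pops):
  #1 pop 0: in=+ → − (was ⊥); enqueue []
  #2 pop 1: in=− → − (was ⊥); enqueue []
  #3 pop 2: in=− → + (was ⊥); enqueue []
  #4 pop 3: in=+ → + (was ⊥); enqueue []
  #5 pop 4: in=⊤ → ⊤ (was ⊥); enqueue []
  #6 pop 5: in=⊤ → ⊤ (was +); enqueue [0,3,4]
  #7 pop 6: in=− → − (was ⊥); enqueue [1]
  #8 pop 7: in=− → + (was ⊥); enqueue [6]
  #9 pop 0: in=⊤ → ⊤ (was −); enqueue [2]
  #10 pop 3: in=⊤ → ⊤ (was +); enqueue []
  #11 pop 4: in=⊤ → ⊤ (no change)
  #12 pop 1: in=⊤ → ⊤ (was −); enqueue [5]
  #13 pop 6: in=⊤ → − (no change)
  #14 pop 2: in=⊤ → ⊤ (was +); enqueue []
  #15 pop 5: in=⊤ → ⊤ (no change)

Fixpoint:
  val[0] = ⊤
  val[1] = ⊤
  val[2] = ⊤
  val[3] = ⊤
  val[4] = ⊤
  val[5] = ⊤
  val[6] = −
  val[7] = +

⊤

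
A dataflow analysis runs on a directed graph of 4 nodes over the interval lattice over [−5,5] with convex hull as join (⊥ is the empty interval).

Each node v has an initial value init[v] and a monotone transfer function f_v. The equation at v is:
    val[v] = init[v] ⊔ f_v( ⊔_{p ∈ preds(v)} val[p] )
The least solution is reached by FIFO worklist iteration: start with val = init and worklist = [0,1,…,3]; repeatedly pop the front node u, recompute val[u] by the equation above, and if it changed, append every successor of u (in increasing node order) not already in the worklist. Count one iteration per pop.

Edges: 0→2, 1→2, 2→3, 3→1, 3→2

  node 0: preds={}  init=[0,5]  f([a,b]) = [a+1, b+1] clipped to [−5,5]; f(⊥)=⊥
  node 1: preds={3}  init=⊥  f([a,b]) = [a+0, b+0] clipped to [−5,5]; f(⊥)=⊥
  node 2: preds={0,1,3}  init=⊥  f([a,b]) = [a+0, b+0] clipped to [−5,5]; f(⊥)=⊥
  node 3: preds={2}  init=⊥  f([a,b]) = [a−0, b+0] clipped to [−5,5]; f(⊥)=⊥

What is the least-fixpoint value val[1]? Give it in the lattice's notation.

[0,5]

Worklist (6 pops):
  #1 pop 0: in=⊥ → [0,5] (no change)
  #2 pop 1: in=⊥ → ⊥ (no change)
  #3 pop 2: in=[0,5] → [0,5] (was ⊥); enqueue []
  #4 pop 3: in=[0,5] → [0,5] (was ⊥); enqueue [1,2]
  #5 pop 1: in=[0,5] → [0,5] (was ⊥); enqueue []
  #6 pop 2: in=[0,5] → [0,5] (no change)

Fixpoint:
  val[0] = [0,5]
  val[1] = [0,5]
  val[2] = [0,5]
  val[3] = [0,5]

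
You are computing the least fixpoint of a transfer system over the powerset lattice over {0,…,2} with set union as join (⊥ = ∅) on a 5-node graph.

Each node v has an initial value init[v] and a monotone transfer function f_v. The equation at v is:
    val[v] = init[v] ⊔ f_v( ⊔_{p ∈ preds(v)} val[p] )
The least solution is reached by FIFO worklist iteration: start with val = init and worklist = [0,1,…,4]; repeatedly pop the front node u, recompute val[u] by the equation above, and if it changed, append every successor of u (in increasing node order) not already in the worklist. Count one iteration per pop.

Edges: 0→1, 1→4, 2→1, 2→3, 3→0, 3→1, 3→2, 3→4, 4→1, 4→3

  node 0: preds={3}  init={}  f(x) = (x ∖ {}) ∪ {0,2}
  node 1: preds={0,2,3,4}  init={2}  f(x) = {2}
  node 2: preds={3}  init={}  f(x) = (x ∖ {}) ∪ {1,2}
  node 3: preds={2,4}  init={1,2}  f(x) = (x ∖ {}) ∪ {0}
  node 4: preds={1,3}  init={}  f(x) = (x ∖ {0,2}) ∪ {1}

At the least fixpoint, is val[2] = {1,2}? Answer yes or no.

Worklist (10 pops):
  #1 pop 0: in={1,2} → {0,1,2} (was {}); enqueue []
  #2 pop 1: in={0,1,2} → {2} (no change)
  #3 pop 2: in={1,2} → {1,2} (was {}); enqueue [1]
  #4 pop 3: in={1,2} → {0,1,2} (was {1,2}); enqueue [0,2]
  #5 pop 4: in={0,1,2} → {1} (was {}); enqueue [3]
  #6 pop 1: in={0,1,2} → {2} (no change)
  #7 pop 0: in={0,1,2} → {0,1,2} (no change)
  #8 pop 2: in={0,1,2} → {0,1,2} (was {1,2}); enqueue [1]
  #9 pop 3: in={0,1,2} → {0,1,2} (no change)
  #10 pop 1: in={0,1,2} → {2} (no change)

Fixpoint:
  val[0] = {0,1,2}
  val[1] = {2}
  val[2] = {0,1,2}
  val[3] = {0,1,2}
  val[4] = {1}

no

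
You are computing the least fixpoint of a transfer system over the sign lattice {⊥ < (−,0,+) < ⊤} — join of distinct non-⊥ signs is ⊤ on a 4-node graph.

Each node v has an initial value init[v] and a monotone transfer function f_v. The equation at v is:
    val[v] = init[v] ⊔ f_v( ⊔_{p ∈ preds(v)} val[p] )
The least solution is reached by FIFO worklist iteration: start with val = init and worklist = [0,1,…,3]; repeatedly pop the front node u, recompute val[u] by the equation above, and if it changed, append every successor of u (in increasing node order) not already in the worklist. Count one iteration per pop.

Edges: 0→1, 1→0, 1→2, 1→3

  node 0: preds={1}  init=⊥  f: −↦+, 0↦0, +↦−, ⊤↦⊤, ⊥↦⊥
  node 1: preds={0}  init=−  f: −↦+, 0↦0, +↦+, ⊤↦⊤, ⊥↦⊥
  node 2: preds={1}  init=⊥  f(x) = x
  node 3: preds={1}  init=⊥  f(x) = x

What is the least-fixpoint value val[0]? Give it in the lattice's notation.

Iteration log — 6 steps:
  step 1. node 0  ⊔preds=−  new=+  old=⊥  +wl: 
  step 2. node 1  ⊔preds=+  new=⊤  old=−  +wl: 0
  step 3. node 2  ⊔preds=⊤  new=⊤  old=⊥  +wl: 
  step 4. node 3  ⊔preds=⊤  new=⊤  old=⊥  +wl: 
  step 5. node 0  ⊔preds=⊤  new=⊤  old=+  +wl: 1
  step 6. node 1  ⊔preds=⊤  new=⊤  stable

Least fixpoint reached:
  node 0: ⊤
  node 1: ⊤
  node 2: ⊤
  node 3: ⊤

⊤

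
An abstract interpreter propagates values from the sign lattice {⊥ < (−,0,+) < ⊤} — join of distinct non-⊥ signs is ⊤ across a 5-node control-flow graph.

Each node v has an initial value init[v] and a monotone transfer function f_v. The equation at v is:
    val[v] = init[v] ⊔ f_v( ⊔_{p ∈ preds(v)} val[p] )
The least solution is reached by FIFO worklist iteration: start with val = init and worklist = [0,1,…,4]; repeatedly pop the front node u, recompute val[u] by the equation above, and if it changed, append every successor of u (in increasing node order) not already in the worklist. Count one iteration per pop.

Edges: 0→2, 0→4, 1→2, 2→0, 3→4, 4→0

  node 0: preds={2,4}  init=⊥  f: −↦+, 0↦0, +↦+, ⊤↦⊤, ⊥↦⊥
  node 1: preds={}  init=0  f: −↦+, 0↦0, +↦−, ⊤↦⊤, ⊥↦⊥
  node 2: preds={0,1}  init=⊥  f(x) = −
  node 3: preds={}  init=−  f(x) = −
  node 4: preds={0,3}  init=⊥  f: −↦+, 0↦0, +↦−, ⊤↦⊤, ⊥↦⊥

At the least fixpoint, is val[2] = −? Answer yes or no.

yes

Worklist (9 pops):
  #1 pop 0: in=⊥ → ⊥ (no change)
  #2 pop 1: in=⊥ → 0 (no change)
  #3 pop 2: in=0 → − (was ⊥); enqueue [0]
  #4 pop 3: in=⊥ → − (no change)
  #5 pop 4: in=− → + (was ⊥); enqueue []
  #6 pop 0: in=⊤ → ⊤ (was ⊥); enqueue [2,4]
  #7 pop 2: in=⊤ → − (no change)
  #8 pop 4: in=⊤ → ⊤ (was +); enqueue [0]
  #9 pop 0: in=⊤ → ⊤ (no change)

Fixpoint:
  val[0] = ⊤
  val[1] = 0
  val[2] = −
  val[3] = −
  val[4] = ⊤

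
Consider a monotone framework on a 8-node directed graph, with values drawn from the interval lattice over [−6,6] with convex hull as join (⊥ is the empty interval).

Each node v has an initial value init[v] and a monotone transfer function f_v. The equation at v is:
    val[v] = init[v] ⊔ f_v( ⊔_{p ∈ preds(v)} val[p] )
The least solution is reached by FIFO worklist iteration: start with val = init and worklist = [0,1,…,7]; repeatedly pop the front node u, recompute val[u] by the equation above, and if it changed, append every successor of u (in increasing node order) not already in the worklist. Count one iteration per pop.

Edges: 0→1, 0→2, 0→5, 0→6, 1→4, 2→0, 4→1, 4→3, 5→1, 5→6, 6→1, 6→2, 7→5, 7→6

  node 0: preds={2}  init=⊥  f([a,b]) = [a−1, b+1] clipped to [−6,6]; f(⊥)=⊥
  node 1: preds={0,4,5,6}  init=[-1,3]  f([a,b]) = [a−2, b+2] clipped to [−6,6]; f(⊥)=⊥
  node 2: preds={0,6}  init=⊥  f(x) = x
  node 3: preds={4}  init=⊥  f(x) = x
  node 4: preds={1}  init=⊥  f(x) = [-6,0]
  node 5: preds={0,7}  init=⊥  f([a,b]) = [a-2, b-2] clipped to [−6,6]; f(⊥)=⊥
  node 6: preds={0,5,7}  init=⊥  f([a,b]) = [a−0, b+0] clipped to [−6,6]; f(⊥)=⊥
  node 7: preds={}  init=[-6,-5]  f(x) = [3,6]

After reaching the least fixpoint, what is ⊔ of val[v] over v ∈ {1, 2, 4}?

Trace (25 dequeues):
  [1] u=0 | in ⊥ | out ⊥ | ==
  [2] u=1 | in ⊥ | out [-1,3] | ==
  [3] u=2 | in ⊥ | out ⊥ | ==
  [4] u=3 | in ⊥ | out ⊥ | ==
  [5] u=4 | in [-1,3] | out [-6,0] | prev ⊥ | push {1,3}
  [6] u=5 | in [-6,-5] | out [-6,-6] | prev ⊥ | push {}
  [7] u=6 | in [-6,-5] | out [-6,-5] | prev ⊥ | push {2}
  [8] u=7 | in ⊥ | out [-6,6] | prev [-6,-5] | push {5,6}
  [9] u=1 | in [-6,0] | out [-6,3] | prev [-1,3] | push {4}
  [10] u=3 | in [-6,0] | out [-6,0] | prev ⊥ | push {}
  [11] u=2 | in [-6,-5] | out [-6,-5] | prev ⊥ | push {0}
  [12] u=5 | in [-6,6] | out [-6,4] | prev [-6,-6] | push {1}
  [13] u=6 | in [-6,6] | out [-6,6] | prev [-6,-5] | push {2}
  [14] u=4 | in [-6,3] | out [-6,0] | ==
  [15] u=0 | in [-6,-5] | out [-6,-4] | prev ⊥ | push {5,6}
  [16] u=1 | in [-6,6] | out [-6,6] | prev [-6,3] | push {4}
  [17] u=2 | in [-6,6] | out [-6,6] | prev [-6,-5] | push {0}
  [18] u=5 | in [-6,6] | out [-6,4] | ==
  [19] u=6 | in [-6,6] | out [-6,6] | ==
  [20] u=4 | in [-6,6] | out [-6,0] | ==
  [21] u=0 | in [-6,6] | out [-6,6] | prev [-6,-4] | push {1,2,5,6}
  [22] u=1 | in [-6,6] | out [-6,6] | ==
  [23] u=2 | in [-6,6] | out [-6,6] | ==
  [24] u=5 | in [-6,6] | out [-6,4] | ==
  [25] u=6 | in [-6,6] | out [-6,6] | ==

Converged values:
  [0] [-6,6]
  [1] [-6,6]
  [2] [-6,6]
  [3] [-6,0]
  [4] [-6,0]
  [5] [-6,4]
  [6] [-6,6]
  [7] [-6,6]

[-6,6]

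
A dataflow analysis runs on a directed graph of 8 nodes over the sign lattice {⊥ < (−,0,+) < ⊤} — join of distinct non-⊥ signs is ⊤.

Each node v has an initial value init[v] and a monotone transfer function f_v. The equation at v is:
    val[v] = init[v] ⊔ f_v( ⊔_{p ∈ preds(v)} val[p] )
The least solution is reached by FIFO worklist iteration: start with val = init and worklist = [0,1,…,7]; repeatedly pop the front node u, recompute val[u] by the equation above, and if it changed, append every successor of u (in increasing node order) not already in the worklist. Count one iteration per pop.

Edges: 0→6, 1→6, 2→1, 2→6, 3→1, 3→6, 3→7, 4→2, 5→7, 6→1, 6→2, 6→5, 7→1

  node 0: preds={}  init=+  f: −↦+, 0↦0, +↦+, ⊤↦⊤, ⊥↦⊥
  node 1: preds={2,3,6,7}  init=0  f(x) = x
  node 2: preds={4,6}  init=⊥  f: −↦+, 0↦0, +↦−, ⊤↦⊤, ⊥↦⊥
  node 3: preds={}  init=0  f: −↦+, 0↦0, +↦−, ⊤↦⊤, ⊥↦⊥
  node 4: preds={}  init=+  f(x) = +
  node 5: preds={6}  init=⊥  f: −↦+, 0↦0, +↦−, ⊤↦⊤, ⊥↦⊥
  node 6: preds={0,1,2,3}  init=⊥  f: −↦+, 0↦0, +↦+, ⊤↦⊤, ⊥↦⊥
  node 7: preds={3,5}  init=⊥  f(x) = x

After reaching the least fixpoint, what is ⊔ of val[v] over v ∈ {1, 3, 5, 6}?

Worklist (15 pops):
  #1 pop 0: in=⊥ → + (no change)
  #2 pop 1: in=0 → 0 (no change)
  #3 pop 2: in=+ → − (was ⊥); enqueue [1]
  #4 pop 3: in=⊥ → 0 (no change)
  #5 pop 4: in=⊥ → + (no change)
  #6 pop 5: in=⊥ → ⊥ (no change)
  #7 pop 6: in=⊤ → ⊤ (was ⊥); enqueue [2,5]
  #8 pop 7: in=0 → 0 (was ⊥); enqueue []
  #9 pop 1: in=⊤ → ⊤ (was 0); enqueue [6]
  #10 pop 2: in=⊤ → ⊤ (was −); enqueue [1]
  #11 pop 5: in=⊤ → ⊤ (was ⊥); enqueue [7]
  #12 pop 6: in=⊤ → ⊤ (no change)
  #13 pop 1: in=⊤ → ⊤ (no change)
  #14 pop 7: in=⊤ → ⊤ (was 0); enqueue [1]
  #15 pop 1: in=⊤ → ⊤ (no change)

Fixpoint:
  val[0] = +
  val[1] = ⊤
  val[2] = ⊤
  val[3] = 0
  val[4] = +
  val[5] = ⊤
  val[6] = ⊤
  val[7] = ⊤

⊤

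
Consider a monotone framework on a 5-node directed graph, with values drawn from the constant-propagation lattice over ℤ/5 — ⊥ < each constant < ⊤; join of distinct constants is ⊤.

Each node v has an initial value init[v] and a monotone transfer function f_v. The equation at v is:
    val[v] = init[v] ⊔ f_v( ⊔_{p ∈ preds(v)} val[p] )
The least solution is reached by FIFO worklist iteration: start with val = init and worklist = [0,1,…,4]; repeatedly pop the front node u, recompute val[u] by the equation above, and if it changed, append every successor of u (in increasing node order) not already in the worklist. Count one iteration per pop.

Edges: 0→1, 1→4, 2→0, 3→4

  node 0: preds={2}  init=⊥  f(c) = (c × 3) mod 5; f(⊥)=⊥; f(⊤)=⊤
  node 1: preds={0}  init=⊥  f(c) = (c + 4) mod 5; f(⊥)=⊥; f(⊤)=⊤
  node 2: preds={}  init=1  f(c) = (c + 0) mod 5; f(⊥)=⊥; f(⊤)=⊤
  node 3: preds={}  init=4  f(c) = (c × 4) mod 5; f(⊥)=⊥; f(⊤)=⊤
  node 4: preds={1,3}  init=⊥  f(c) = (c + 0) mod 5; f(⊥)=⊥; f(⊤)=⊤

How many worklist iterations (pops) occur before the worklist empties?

Worklist (5 pops):
  #1 pop 0: in=1 → 3 (was ⊥); enqueue []
  #2 pop 1: in=3 → 2 (was ⊥); enqueue []
  #3 pop 2: in=⊥ → 1 (no change)
  #4 pop 3: in=⊥ → 4 (no change)
  #5 pop 4: in=⊤ → ⊤ (was ⊥); enqueue []

Fixpoint:
  val[0] = 3
  val[1] = 2
  val[2] = 1
  val[3] = 4
  val[4] = ⊤

5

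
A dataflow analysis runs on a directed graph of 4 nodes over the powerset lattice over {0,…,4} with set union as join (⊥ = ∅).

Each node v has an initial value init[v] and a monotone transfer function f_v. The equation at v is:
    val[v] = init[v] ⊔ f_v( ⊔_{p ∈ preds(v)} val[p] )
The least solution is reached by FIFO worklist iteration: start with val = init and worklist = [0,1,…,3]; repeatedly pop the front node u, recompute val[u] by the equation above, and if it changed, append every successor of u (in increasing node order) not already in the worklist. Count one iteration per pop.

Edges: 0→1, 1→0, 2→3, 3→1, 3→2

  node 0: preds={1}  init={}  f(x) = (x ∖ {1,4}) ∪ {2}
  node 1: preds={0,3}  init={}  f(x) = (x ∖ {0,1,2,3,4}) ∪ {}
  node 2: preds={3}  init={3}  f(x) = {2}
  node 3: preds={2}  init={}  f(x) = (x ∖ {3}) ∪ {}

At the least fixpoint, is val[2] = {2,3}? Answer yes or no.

Trace (6 dequeues):
  [1] u=0 | in {} | out {2} | prev {} | push {}
  [2] u=1 | in {2} | out {} | ==
  [3] u=2 | in {} | out {2,3} | prev {3} | push {}
  [4] u=3 | in {2,3} | out {2} | prev {} | push {1,2}
  [5] u=1 | in {2} | out {} | ==
  [6] u=2 | in {2} | out {2,3} | ==

Converged values:
  [0] {2}
  [1] {}
  [2] {2,3}
  [3] {2}

yes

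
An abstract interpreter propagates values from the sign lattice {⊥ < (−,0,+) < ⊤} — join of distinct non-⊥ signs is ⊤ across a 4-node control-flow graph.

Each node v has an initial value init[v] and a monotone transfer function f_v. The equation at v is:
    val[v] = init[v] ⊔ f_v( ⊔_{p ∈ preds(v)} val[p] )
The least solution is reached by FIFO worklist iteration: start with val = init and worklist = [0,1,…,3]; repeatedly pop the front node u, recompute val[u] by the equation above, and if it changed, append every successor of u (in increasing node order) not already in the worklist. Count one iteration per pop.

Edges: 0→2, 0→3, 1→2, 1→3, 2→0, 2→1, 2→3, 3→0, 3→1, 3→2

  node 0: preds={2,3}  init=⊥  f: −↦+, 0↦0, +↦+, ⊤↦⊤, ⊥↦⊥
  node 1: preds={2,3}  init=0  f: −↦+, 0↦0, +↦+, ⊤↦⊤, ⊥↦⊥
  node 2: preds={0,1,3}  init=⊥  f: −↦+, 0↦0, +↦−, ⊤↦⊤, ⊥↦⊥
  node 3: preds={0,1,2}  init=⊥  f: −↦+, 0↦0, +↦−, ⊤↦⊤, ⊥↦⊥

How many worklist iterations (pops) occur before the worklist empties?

Worklist (8 pops):
  #1 pop 0: in=⊥ → ⊥ (no change)
  #2 pop 1: in=⊥ → 0 (no change)
  #3 pop 2: in=0 → 0 (was ⊥); enqueue [0,1]
  #4 pop 3: in=0 → 0 (was ⊥); enqueue [2]
  #5 pop 0: in=0 → 0 (was ⊥); enqueue [3]
  #6 pop 1: in=0 → 0 (no change)
  #7 pop 2: in=0 → 0 (no change)
  #8 pop 3: in=0 → 0 (no change)

Fixpoint:
  val[0] = 0
  val[1] = 0
  val[2] = 0
  val[3] = 0

8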